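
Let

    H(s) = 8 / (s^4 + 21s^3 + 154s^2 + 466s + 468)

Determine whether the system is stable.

stable

The denominator s^4 + 21s^3 + 154s^2 + 466s + 468 factors as (s + 9)(s^2 + 10s + 26)(s + 2), giving poles at s = -9, -5 ± j, -2.
Since all poles lie strictly in the left half-plane, the system is stable.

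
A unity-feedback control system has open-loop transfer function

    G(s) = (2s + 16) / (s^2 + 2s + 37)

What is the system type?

Type 0

The denominator has no factor of s at the origin — no free integrator — so this is a Type 0 system.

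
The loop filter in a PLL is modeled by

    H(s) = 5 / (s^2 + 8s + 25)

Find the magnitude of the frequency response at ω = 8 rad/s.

Substitute s = j8: numerator = 5, denominator = -39 + j64.
|H(j8)| = |5| / |-39 + j64| = 5 / 74.947 ≈ 0.06671.

|H(j8)| ≈ 0.06671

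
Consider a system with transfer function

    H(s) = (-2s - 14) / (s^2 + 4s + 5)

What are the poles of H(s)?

s = -2 + j, -2 - j

The poles are the roots of the denominator s^2 + 4s + 5 = 0.
Using the quadratic formula: s = (-4 ± √(-4))/2 = -2 ± 1j.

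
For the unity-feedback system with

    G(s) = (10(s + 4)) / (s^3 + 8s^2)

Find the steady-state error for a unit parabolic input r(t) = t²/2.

e_ss = 0.2000

G(s) has 2 poles at the origin.
This is a Type 2 system. Ka = lim_{s→0} s^2·G(s) = 40/8 = 5.
e_ss = 1/Ka = 1/(5) = 1/5 ≈ 0.2000.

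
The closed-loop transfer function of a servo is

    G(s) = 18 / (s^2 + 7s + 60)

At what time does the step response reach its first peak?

t_p ≈ 0.4546 s

Comparing s^2 + 7s + 60 to s^2 + 2ζωₙs + ωₙ²: ωₙ = √60 ≈ 7.746 rad/s and ζ = 7/(2·√60) ≈ 0.4518.
ζωₙ = 7/2 = 3.5, so ω_d = ωₙ√(1−ζ²) = √(ωₙ² − (ζωₙ)²) = √(60 − 3.5²) = √47.75 ≈ 6.910 rad/s.
t_p = π/ω_d = π/6.910 ≈ 0.4546 s.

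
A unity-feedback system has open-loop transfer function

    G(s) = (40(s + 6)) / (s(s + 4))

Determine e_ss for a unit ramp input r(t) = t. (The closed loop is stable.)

e_ss = 0.01667

G(s) has one pole at the origin.
This is a Type 1 system. Kv = lim_{s→0} s·G(s) = 240/4 = 60.
e_ss = 1/Kv = 1/(60) = 1/60 ≈ 0.01667.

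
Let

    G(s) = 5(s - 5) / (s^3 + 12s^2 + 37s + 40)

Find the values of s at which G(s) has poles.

The poles are the roots of the denominator s^3 + 12s^2 + 37s + 40 = 0.
Trying s = -8: the polynomial evaluates to 0, so (s + 8) is a factor.
Dividing out leaves s^2 + 4s + 5 = 0.
The quadratic formula then gives s = -2 ± 1j.

s = -2 + j, -2 - j, -8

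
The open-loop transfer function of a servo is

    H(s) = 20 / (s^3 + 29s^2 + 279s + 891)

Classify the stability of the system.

stable

The denominator s^3 + 29s^2 + 279s + 891 factors as (s + 11)(s + 9)^2, giving poles at s = -11, -9, -9.
Since all poles lie strictly in the left half-plane, the system is stable.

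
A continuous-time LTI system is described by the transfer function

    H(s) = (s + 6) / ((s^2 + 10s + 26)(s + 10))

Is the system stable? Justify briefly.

The poles can be read from the denominator factors: s = -5 + j, -5 - j, -10.
Since all poles lie strictly in the left half-plane, the system is stable.

stable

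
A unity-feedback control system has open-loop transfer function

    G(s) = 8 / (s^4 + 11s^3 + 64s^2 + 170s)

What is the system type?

Factor s from the denominator: s^4 + 11s^3 + 64s^2 + 170s = s·(s^3 + 11s^2 + 64s + 170).
There is 1 pole at the origin, so the system is Type 1.

Type 1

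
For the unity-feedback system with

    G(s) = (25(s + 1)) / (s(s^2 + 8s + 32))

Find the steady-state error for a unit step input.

G(s) has one pole at the origin.
This is a Type 1 system; for a step input the steady-state error is zero.

e_ss = 0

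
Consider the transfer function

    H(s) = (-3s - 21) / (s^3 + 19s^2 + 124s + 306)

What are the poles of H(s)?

The poles are the roots of the denominator s^3 + 19s^2 + 124s + 306 = 0.
Trying s = -9: the polynomial evaluates to 0, so (s + 9) is a factor.
Dividing out leaves s^2 + 10s + 34 = 0.
The quadratic formula then gives s = -5 ± 3j.

s = -9, -5 + 3j, -5 - 3j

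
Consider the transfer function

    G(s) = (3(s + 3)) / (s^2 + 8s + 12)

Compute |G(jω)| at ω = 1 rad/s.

Substitute s = j1: numerator = 9 + j3, denominator = 11 + j8.
|G(j1)| = |9 + j3| / |11 + j8| = 9.4868 / 13.601 ≈ 0.6975.

|G(j1)| ≈ 0.6975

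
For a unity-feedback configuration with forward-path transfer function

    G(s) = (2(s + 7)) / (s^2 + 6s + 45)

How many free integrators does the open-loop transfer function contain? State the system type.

The denominator has no factor of s at the origin — no free integrator — so this is a Type 0 system.

Type 0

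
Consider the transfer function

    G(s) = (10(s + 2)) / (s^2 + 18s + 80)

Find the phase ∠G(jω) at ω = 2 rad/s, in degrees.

∠G(j2) ≈ 19.65°

At s = j2: numerator = 20 + j20, denominator = 76 + j36.
∠G = ∠num − ∠den = 45° − (25.346°) = 19.65°.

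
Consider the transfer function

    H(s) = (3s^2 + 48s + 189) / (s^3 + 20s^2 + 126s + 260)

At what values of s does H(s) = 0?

s = -9, -7

Set the numerator to zero: 3s^2 + 48s + 189 = 0, i.e. 3·(s^2 + 16s + 63) = 0.
Factoring: (s + 9)(s + 7) = 0.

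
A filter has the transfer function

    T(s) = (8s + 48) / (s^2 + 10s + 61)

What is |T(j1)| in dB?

Substitute s = j1: numerator = 48 + j8, denominator = 60 + j10.
|T(j1)| = |48 + j8| / |60 + j10| = 48.662 / 60.828 = 0.8000.
In decibels: 20·log₁₀(0.8000) ≈ -1.94 dB.

|T(j1)|_dB ≈ -1.94 dB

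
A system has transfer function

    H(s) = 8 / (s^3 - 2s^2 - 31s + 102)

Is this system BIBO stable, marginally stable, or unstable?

The denominator s^3 - 2s^2 - 31s + 102 factors as (s^2 - 8s + 17)(s + 6), giving poles at s = 4 ± j, -6.
Since the pole(s) at s = 4 + j, 4 - j lie in the right half-plane, the system is unstable.

unstable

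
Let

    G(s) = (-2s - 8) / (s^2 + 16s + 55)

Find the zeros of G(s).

s = -4

Set the numerator to zero: -2s - 8 = 0, i.e. -2·(s + 4) = 0.
So s = -4.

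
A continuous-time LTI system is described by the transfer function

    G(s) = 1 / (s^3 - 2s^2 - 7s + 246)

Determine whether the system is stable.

The denominator s^3 - 2s^2 - 7s + 246 factors as (s + 6)(s^2 - 8s + 41), giving poles at s = -6, 4 + 5j, 4 - 5j.
Since the pole(s) at s = 4 ± 5j lie in the right half-plane, the system is unstable.

unstable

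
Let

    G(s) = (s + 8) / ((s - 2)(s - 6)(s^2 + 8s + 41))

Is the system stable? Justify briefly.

unstable

The poles can be read from the denominator factors: s = 2, 6, -4 + 5j, -4 - 5j.
Since the pole(s) at s = 2, 6 lie in the right half-plane, the system is unstable.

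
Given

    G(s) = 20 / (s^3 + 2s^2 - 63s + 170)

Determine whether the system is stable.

The denominator s^3 + 2s^2 - 63s + 170 factors as (s + 10)(s^2 - 8s + 17), giving poles at s = -10, 4 + j, 4 - j.
Since the pole(s) at s = 4 + j, 4 - j lie in the right half-plane, the system is unstable.

unstable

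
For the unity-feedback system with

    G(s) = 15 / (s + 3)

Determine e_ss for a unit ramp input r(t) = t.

e_ss = ∞

G(s) has no poles at the origin.
This is a Type 0 system; Kv = lim_{s→0} s·G(s) = 0, so the steady-state error for a ramp input is infinite.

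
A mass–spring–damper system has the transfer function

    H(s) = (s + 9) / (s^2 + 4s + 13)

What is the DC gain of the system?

Set s = 0: H(0) = (9) / (13) = 9/13.

H(0) = 9/13 ≈ 0.6923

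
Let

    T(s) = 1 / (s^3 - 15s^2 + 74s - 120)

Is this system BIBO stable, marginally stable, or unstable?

The denominator s^3 - 15s^2 + 74s - 120 factors as (s - 6)(s - 4)(s - 5), giving poles at s = 6, 4, 5.
Since the pole(s) at s = 6, 4, 5 lie in the right half-plane, the system is unstable.

unstable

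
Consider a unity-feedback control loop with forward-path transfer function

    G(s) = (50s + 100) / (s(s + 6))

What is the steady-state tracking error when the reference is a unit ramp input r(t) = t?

e_ss = 0.06000

G(s) has one pole at the origin.
This is a Type 1 system. Kv = lim_{s→0} s·G(s) = 100/6 = 50/3.
e_ss = 1/Kv = 1/(50/3) = 3/50 ≈ 0.06000.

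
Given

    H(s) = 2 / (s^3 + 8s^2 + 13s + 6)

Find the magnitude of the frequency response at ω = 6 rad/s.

|H(j6)| ≈ 0.006370

Substitute s = j6: numerator = 2, denominator = -282 - j138.
|H(j6)| = |2| / |-282 - j138| = 2 / 313.96 ≈ 0.006370.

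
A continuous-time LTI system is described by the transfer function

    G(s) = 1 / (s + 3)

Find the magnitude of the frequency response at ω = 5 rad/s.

Substitute s = j5: numerator = 1, denominator = 3 + j5.
|G(j5)| = |1| / |3 + j5| = 1 / 5.8310 ≈ 0.1715.

|G(j5)| ≈ 0.1715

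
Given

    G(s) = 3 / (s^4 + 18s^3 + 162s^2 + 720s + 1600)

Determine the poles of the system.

The poles are the roots of the denominator s^4 + 18s^3 + 162s^2 + 720s + 1600 = 0.
No real roots exist; factor into two real quadratics: (s^2 + 10s + 50)(s^2 + 8s + 32) = 0.
Each quadratic gives a conjugate pair via the quadratic formula.

s = -5 + 5j, -5 - 5j, -4 + 4j, -4 - 4j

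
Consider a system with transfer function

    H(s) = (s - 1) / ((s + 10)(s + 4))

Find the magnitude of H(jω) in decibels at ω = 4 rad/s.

|H(j4)|_dB ≈ -23.4 dB

Substitute s = j4: numerator = -1 + j4, denominator = 24 + j56.
|H(j4)| = |-1 + j4| / |24 + j56| = 4.1231 / 60.926 ≈ 0.06767.
In decibels: 20·log₁₀(0.06767) ≈ -23.4 dB.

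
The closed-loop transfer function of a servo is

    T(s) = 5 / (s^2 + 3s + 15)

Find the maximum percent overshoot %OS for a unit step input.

%OS ≈ 26.7%

Comparing s^2 + 3s + 15 to s^2 + 2ζωₙs + ωₙ²: ωₙ = √15 ≈ 3.873 rad/s and ζ = 3/(2·√15) ≈ 0.3873.
%OS = 100·exp(−πζ/√(1−ζ²)) = 100·exp(−π·0.3873/√(1−0.3873²)) ≈ 26.7%.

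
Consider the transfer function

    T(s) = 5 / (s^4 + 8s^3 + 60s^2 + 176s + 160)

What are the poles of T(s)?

s = -2 ± 6j, -2, -2

The poles are the roots of the denominator s^4 + 8s^3 + 60s^2 + 176s + 160 = 0.
Trying s = -2: the polynomial evaluates to 0, so (s + 2) is a factor.
Dividing out leaves s^3 + 6s^2 + 48s + 80 = 0.
This factors further as (s^2 + 4s + 40)(s + 2) = 0.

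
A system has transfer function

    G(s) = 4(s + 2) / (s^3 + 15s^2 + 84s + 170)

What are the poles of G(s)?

The poles are the roots of the denominator s^3 + 15s^2 + 84s + 170 = 0.
Trying s = -5: the polynomial evaluates to 0, so (s + 5) is a factor.
Dividing out leaves s^2 + 10s + 34 = 0.
The quadratic formula then gives s = -5 ± 3j.

s = -5 + 3j, -5 - 3j, -5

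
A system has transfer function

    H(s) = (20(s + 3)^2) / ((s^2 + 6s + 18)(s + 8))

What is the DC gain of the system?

H(0) = 5/4 ≈ 1.250

At s = 0 each factor (s + a) contributes a and each (s^2 + bs + c) contributes c.
H(0) = 20·(3) · (3) / ((18) · (8)) = 180/144 = 5/4.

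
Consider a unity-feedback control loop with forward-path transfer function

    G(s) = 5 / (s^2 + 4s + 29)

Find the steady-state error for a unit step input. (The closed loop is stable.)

G(s) has no poles at the origin.
This is a Type 0 system. Kp = lim_{s→0} G(s) = 5/29.
e_ss = 1/(1 + Kp) = 1/(1 + 5/29) = 29/34 ≈ 0.8529.

e_ss = 0.8529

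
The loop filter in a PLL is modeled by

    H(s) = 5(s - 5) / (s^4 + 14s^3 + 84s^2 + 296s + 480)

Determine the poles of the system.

s = -2 ± 4j, -6, -4

The poles are the roots of the denominator s^4 + 14s^3 + 84s^2 + 296s + 480 = 0.
Trying s = -6: the polynomial evaluates to 0, so (s + 6) is a factor.
Dividing out leaves s^3 + 8s^2 + 36s + 80 = 0.
This factors further as (s^2 + 4s + 20)(s + 4) = 0.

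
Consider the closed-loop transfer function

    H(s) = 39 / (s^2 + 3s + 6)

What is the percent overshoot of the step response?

Comparing s^2 + 3s + 6 to s^2 + 2ζωₙs + ωₙ²: ωₙ = √6 ≈ 2.449 rad/s and ζ = 3/(2·√6) ≈ 0.6124.
%OS = 100·exp(−πζ/√(1−ζ²)) = 100·exp(−π·0.6124/√(1−0.6124²)) ≈ 8.77%.

%OS ≈ 8.77%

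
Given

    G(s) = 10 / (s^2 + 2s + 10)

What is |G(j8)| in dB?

Substitute s = j8: numerator = 10, denominator = -54 + j16.
|G(j8)| = |10| / |-54 + j16| = 10 / 56.321 ≈ 0.1776.
In decibels: 20·log₁₀(0.1776) ≈ -15.0 dB.

|G(j8)|_dB ≈ -15.0 dB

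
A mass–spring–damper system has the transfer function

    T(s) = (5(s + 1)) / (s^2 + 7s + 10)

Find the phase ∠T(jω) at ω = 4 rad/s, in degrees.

∠T(j4) ≈ -26.13°

At s = j4: numerator = 5 + j20, denominator = -6 + j28.
∠T = ∠num − ∠den = 75.964° − (102.09°) = -26.13°.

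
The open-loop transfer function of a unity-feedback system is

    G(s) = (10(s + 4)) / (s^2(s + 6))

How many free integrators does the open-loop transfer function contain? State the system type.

Type 2

The denominator has 2 factors of s at the origin (free integrators), so this is a Type 2 system.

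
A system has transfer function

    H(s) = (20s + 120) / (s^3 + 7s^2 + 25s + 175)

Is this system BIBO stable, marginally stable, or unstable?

The denominator s^3 + 7s^2 + 25s + 175 factors as (s^2 + 25)(s + 7), giving poles at s = ±5j, -7.
Since the simple pole(s) at s = 5j, -5j lie on the jω-axis with none in the right half-plane, the system is marginally stable.

marginally stable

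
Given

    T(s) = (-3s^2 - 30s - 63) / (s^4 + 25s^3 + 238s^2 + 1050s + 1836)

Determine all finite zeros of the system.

Set the numerator to zero: -3s^2 - 30s - 63 = 0, i.e. -3·(s^2 + 10s + 21) = 0.
Factoring: (s + 3)(s + 7) = 0.

s = -3, -7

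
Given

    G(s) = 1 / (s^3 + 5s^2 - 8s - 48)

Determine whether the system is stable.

unstable

The denominator s^3 + 5s^2 - 8s - 48 factors as (s + 4)^2(s - 3), giving poles at s = -4, -4, 3.
Since the pole(s) at s = 3 lie in the right half-plane, the system is unstable.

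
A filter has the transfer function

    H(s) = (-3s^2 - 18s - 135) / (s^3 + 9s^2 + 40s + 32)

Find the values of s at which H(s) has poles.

s = -1, -4 ± 4j

The poles are the roots of the denominator s^3 + 9s^2 + 40s + 32 = 0.
Trying s = -1: the polynomial evaluates to 0, so (s + 1) is a factor.
Dividing out leaves s^2 + 8s + 32 = 0.
The quadratic formula then gives s = -4 ± 4j.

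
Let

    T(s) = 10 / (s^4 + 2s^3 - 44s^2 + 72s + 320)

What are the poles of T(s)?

The poles are the roots of the denominator s^4 + 2s^3 - 44s^2 + 72s + 320 = 0.
Trying s = -8: the polynomial evaluates to 0, so (s + 8) is a factor.
Dividing out leaves s^3 - 6s^2 + 4s + 40 = 0.
This factors further as (s^2 - 8s + 20)(s + 2) = 0.

s = 4 + 2j, 4 - 2j, -8, -2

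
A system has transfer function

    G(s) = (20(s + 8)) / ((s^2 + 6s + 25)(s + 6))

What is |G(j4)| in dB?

|G(j4)|_dB ≈ -0.284 dB

Substitute s = j4: numerator = 160 + j80, denominator = -42 + j180.
|G(j4)| = |160 + j80| / |-42 + j180| = 178.89 / 184.84 ≈ 0.9678.
In decibels: 20·log₁₀(0.9678) ≈ -0.284 dB.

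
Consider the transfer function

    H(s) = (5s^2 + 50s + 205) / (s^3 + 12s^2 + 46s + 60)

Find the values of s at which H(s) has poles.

The poles are the roots of the denominator s^3 + 12s^2 + 46s + 60 = 0.
Trying s = -6: the polynomial evaluates to 0, so (s + 6) is a factor.
Dividing out leaves s^2 + 6s + 10 = 0.
The quadratic formula then gives s = -3 ± 1j.

s = -3 ± j, -6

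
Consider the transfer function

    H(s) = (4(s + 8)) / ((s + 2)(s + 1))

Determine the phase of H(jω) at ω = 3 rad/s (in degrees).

∠H(j3) ≈ -107.3°

At s = j3: numerator = 32 + j12, denominator = -7 + j9.
∠H = ∠num − ∠den = 20.556° − (127.87°) = -107.3°.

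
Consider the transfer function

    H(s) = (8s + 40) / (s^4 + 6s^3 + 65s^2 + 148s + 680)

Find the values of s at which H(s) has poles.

s = -2 ± 6j, -1 ± 4j

The poles are the roots of the denominator s^4 + 6s^3 + 65s^2 + 148s + 680 = 0.
No real roots exist; factor into two real quadratics: (s^2 + 4s + 40)(s^2 + 2s + 17) = 0.
Each quadratic gives a conjugate pair via the quadratic formula.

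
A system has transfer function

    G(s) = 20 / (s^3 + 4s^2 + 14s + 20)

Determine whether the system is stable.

stable

The denominator s^3 + 4s^2 + 14s + 20 factors as (s + 2)(s^2 + 2s + 10), giving poles at s = -2, -1 + 3j, -1 - 3j.
Since all poles lie strictly in the left half-plane, the system is stable.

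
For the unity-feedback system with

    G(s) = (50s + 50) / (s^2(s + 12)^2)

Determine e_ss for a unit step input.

e_ss = 0

G(s) has 2 poles at the origin.
This is a Type 2 system; for a step input the steady-state error is zero.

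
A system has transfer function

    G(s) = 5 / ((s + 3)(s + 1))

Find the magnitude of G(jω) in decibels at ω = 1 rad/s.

|G(j1)|_dB ≈ 0.969 dB

Substitute s = j1: numerator = 5, denominator = 2 + j4.
|G(j1)| = |5| / |2 + j4| = 5 / 4.4721 ≈ 1.118.
In decibels: 20·log₁₀(1.118) ≈ 0.969 dB.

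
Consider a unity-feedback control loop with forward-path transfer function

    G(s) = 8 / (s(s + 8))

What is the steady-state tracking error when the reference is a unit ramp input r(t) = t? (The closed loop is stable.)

e_ss = 1

G(s) has one pole at the origin.
This is a Type 1 system. Kv = lim_{s→0} s·G(s) = 8/8 = 1.
e_ss = 1/Kv = 1/(1) = 1.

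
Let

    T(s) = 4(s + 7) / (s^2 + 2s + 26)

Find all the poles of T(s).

The poles are the roots of the denominator s^2 + 2s + 26 = 0.
Using the quadratic formula: s = (-2 ± √(-100))/2 = -1 ± 5j.

s = -1 ± 5j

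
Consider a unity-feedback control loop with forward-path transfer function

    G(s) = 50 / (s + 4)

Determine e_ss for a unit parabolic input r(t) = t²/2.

G(s) has no poles at the origin.
This is a Type 0 system; Ka = lim_{s→0} s^2·G(s) = 0, so the steady-state error for a parabola input is infinite.

e_ss = ∞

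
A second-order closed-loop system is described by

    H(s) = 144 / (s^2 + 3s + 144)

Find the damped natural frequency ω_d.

ω_d ≈ 11.91 rad/s

Comparing s^2 + 3s + 144 to s^2 + 2ζωₙs + ωₙ²: ωₙ = 12 rad/s and ζ = 3/(2·12) = 0.125.
ζωₙ = 3/2 = 1.5, so ω_d = ωₙ√(1−ζ²) = √(ωₙ² − (ζωₙ)²) = √(144 − 1.5²) = √141.75 ≈ 11.91 rad/s.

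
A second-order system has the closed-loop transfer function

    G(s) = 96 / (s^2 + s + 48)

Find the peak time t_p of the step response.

t_p ≈ 0.4546 s

Comparing s^2 + s + 48 to s^2 + 2ζωₙs + ωₙ²: ωₙ = √48 ≈ 6.928 rad/s and ζ = 1/(2·√48) ≈ 0.07217.
ζωₙ = 1/2 = 0.5, so ω_d = ωₙ√(1−ζ²) = √(ωₙ² − (ζωₙ)²) = √(48 − 0.5²) = √47.75 ≈ 6.910 rad/s.
t_p = π/ω_d = π/6.910 ≈ 0.4546 s.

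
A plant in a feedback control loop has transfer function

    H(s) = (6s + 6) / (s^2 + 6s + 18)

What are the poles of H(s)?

The poles are the roots of the denominator s^2 + 6s + 18 = 0.
Using the quadratic formula: s = (-6 ± √(-36))/2 = -3 ± 3j.

s = -3 ± 3j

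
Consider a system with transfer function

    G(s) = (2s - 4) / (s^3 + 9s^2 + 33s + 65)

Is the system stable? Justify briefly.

stable

The denominator s^3 + 9s^2 + 33s + 65 factors as (s + 5)(s^2 + 4s + 13), giving poles at s = -5, -2 + 3j, -2 - 3j.
Since all poles lie strictly in the left half-plane, the system is stable.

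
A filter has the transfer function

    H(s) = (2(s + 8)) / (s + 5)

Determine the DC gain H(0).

At s = 0 each factor (s + a) contributes a and each (s^2 + bs + c) contributes c.
H(0) = 2·(8) / ((5)) = 16/5 = 16/5.

H(0) = 16/5 ≈ 3.200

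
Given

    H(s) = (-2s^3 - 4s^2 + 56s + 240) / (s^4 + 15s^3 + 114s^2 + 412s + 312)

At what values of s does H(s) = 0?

Set the numerator to zero: -2s^3 - 4s^2 + 56s + 240 = 0, i.e. -2·(s^3 + 2s^2 - 28s - 120) = 0.
Factoring: (s - 6)(s^2 + 8s + 20) = 0.

s = 6, -4 + 2j, -4 - 2j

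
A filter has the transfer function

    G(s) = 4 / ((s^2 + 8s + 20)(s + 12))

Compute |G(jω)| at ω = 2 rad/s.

|G(j2)| ≈ 0.01453

Substitute s = j2: numerator = 4, denominator = 160 + j224.
|G(j2)| = |4| / |160 + j224| = 4 / 275.27 ≈ 0.01453.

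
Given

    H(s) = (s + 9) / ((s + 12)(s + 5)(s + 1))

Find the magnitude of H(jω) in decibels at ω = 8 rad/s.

Substitute s = j8: numerator = 9 + j8, denominator = -1092 + j104.
|H(j8)| = |9 + j8| / |-1092 + j104| = 12.042 / 1096.9 ≈ 0.01098.
In decibels: 20·log₁₀(0.01098) ≈ -39.2 dB.

|H(j8)|_dB ≈ -39.2 dB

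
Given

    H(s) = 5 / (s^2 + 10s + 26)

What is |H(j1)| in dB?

Substitute s = j1: numerator = 5, denominator = 25 + j10.
|H(j1)| = |5| / |25 + j10| = 5 / 26.926 ≈ 0.1857.
In decibels: 20·log₁₀(0.1857) ≈ -14.6 dB.

|H(j1)|_dB ≈ -14.6 dB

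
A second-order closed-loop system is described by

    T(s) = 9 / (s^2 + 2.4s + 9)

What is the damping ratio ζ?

Compare the denominator to the standard form s^2 + 2ζωₙs + ωₙ².
ωₙ² = 9, so ωₙ = 3 rad/s.
2ζωₙ = 2.4, so ζ = 2.4/(2·3) = 0.4.
With ζ = 0.4 the response is underdamped.

ζ = 0.4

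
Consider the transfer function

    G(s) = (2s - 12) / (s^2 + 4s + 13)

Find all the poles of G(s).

The poles are the roots of the denominator s^2 + 4s + 13 = 0.
Using the quadratic formula: s = (-4 ± √(-36))/2 = -2 ± 3j.

s = -2 + 3j, -2 - 3j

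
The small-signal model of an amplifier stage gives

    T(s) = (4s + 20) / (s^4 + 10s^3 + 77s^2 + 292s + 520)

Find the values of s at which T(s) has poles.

The poles are the roots of the denominator s^4 + 10s^3 + 77s^2 + 292s + 520 = 0.
No real roots exist; factor into two real quadratics: (s^2 + 6s + 13)(s^2 + 4s + 40) = 0.
Each quadratic gives a conjugate pair via the quadratic formula.

s = -3 ± 2j, -2 ± 6j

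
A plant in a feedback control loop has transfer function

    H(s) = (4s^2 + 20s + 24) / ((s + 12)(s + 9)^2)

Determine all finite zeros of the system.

Set the numerator to zero: 4s^2 + 20s + 24 = 0, i.e. 4·(s^2 + 5s + 6) = 0.
Factoring: (s + 3)(s + 2) = 0.

s = -3, -2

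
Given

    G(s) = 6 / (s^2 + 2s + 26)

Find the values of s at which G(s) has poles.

The poles are the roots of the denominator s^2 + 2s + 26 = 0.
Using the quadratic formula: s = (-2 ± √(-100))/2 = -1 ± 5j.

s = -1 ± 5j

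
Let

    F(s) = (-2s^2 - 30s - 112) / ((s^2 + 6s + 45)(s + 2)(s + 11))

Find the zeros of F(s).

Set the numerator to zero: -2s^2 - 30s - 112 = 0, i.e. -2·(s^2 + 15s + 56) = 0.
Factoring: (s + 8)(s + 7) = 0.

s = -8, -7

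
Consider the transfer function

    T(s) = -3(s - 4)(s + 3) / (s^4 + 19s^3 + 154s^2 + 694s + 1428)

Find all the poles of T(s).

s = -3 ± 5j, -7, -6

The poles are the roots of the denominator s^4 + 19s^3 + 154s^2 + 694s + 1428 = 0.
Trying s = -7: the polynomial evaluates to 0, so (s + 7) is a factor.
Dividing out leaves s^3 + 12s^2 + 70s + 204 = 0.
This factors further as (s^2 + 6s + 34)(s + 6) = 0.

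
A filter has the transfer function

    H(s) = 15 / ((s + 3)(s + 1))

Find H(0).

H(0) = 5

Set s = 0: H(0) = (15) / (3) = 5.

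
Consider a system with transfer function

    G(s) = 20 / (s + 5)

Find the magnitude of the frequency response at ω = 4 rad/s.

|G(j4)| ≈ 3.123

Substitute s = j4: numerator = 20, denominator = 5 + j4.
|G(j4)| = |20| / |5 + j4| = 20 / 6.4031 ≈ 3.123.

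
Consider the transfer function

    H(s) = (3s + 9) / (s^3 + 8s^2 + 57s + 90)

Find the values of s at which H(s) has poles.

The poles are the roots of the denominator s^3 + 8s^2 + 57s + 90 = 0.
Trying s = -2: the polynomial evaluates to 0, so (s + 2) is a factor.
Dividing out leaves s^2 + 6s + 45 = 0.
The quadratic formula then gives s = -3 ± 6j.

s = -2, -3 ± 6j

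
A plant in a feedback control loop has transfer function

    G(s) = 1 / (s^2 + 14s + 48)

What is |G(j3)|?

|G(j3)| ≈ 0.01745

Substitute s = j3: numerator = 1, denominator = 39 + j42.
|G(j3)| = |1| / |39 + j42| = 1 / 57.315 ≈ 0.01745.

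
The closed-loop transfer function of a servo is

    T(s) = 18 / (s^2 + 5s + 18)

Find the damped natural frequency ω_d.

Comparing s^2 + 5s + 18 to s^2 + 2ζωₙs + ωₙ²: ωₙ = √18 ≈ 4.243 rad/s and ζ = 5/(2·√18) ≈ 0.5893.
ζωₙ = 5/2 = 2.5, so ω_d = ωₙ√(1−ζ²) = √(ωₙ² − (ζωₙ)²) = √(18 − 2.5²) = √11.75 ≈ 3.428 rad/s.

ω_d ≈ 3.428 rad/s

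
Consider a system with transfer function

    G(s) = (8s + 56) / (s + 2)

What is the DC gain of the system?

G(0) = 28

Set s = 0: G(0) = (56) / (2) = 28.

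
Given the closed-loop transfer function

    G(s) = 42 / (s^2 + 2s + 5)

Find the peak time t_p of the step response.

Comparing s^2 + 2s + 5 to s^2 + 2ζωₙs + ωₙ²: ωₙ = √5 ≈ 2.236 rad/s and ζ = 2/(2·√5) ≈ 0.4472.
ζωₙ = 2/2 = 1, so ω_d = ωₙ√(1−ζ²) = √(ωₙ² − (ζωₙ)²) = √(5 − 1²) = √4 = 2 rad/s.
t_p = π/ω_d = π/2 ≈ 1.571 s.

t_p ≈ 1.571 s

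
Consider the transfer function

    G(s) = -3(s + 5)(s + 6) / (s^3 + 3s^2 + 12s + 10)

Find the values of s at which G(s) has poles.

s = -1, -1 + 3j, -1 - 3j

The poles are the roots of the denominator s^3 + 3s^2 + 12s + 10 = 0.
Trying s = -1: the polynomial evaluates to 0, so (s + 1) is a factor.
Dividing out leaves s^2 + 2s + 10 = 0.
The quadratic formula then gives s = -1 ± 3j.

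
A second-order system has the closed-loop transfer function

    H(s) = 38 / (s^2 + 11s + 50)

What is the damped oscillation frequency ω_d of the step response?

Comparing s^2 + 11s + 50 to s^2 + 2ζωₙs + ωₙ²: ωₙ = √50 ≈ 7.071 rad/s and ζ = 11/(2·√50) ≈ 0.7778.
ζωₙ = 11/2 = 5.5, so ω_d = ωₙ√(1−ζ²) = √(ωₙ² − (ζωₙ)²) = √(50 − 5.5²) = √19.75 ≈ 4.444 rad/s.

ω_d ≈ 4.444 rad/s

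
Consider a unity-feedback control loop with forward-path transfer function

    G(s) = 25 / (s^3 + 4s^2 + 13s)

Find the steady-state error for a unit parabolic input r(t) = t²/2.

e_ss = ∞

G(s) has one pole at the origin.
This is a Type 1 system; Ka = lim_{s→0} s^2·G(s) = 0, so the steady-state error for a parabola input is infinite.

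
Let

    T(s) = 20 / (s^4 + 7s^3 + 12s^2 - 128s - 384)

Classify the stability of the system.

The denominator s^4 + 7s^3 + 12s^2 - 128s - 384 factors as (s + 3)(s^2 + 8s + 32)(s - 4), giving poles at s = -3, -4 ± 4j, 4.
Since the pole(s) at s = 4 lie in the right half-plane, the system is unstable.

unstable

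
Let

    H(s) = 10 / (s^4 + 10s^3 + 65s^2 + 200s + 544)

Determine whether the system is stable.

stable

The denominator s^4 + 10s^3 + 65s^2 + 200s + 544 factors as (s^2 + 2s + 17)(s^2 + 8s + 32), giving poles at s = -1 + 4j, -1 - 4j, -4 + 4j, -4 - 4j.
Since all poles lie strictly in the left half-plane, the system is stable.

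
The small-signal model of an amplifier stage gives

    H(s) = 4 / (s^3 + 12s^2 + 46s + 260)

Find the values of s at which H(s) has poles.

The poles are the roots of the denominator s^3 + 12s^2 + 46s + 260 = 0.
Trying s = -10: the polynomial evaluates to 0, so (s + 10) is a factor.
Dividing out leaves s^2 + 2s + 26 = 0.
The quadratic formula then gives s = -1 ± 5j.

s = -1 + 5j, -1 - 5j, -10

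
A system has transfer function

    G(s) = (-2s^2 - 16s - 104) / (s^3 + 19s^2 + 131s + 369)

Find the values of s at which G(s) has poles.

The poles are the roots of the denominator s^3 + 19s^2 + 131s + 369 = 0.
Trying s = -9: the polynomial evaluates to 0, so (s + 9) is a factor.
Dividing out leaves s^2 + 10s + 41 = 0.
The quadratic formula then gives s = -5 ± 4j.

s = -5 + 4j, -5 - 4j, -9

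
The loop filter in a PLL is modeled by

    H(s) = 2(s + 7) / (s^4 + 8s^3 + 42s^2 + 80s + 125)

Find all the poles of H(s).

s = -1 ± 2j, -3 ± 4j

The poles are the roots of the denominator s^4 + 8s^3 + 42s^2 + 80s + 125 = 0.
No real roots exist; factor into two real quadratics: (s^2 + 2s + 5)(s^2 + 6s + 25) = 0.
Each quadratic gives a conjugate pair via the quadratic formula.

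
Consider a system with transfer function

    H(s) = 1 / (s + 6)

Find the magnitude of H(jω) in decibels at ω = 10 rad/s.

|H(j10)|_dB ≈ -21.3 dB

Substitute s = j10: numerator = 1, denominator = 6 + j10.
|H(j10)| = |1| / |6 + j10| = 1 / 11.662 ≈ 0.08575.
In decibels: 20·log₁₀(0.08575) ≈ -21.3 dB.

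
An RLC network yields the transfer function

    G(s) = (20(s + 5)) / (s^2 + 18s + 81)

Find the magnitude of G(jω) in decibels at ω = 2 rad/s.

|G(j2)|_dB ≈ 2.06 dB

Substitute s = j2: numerator = 100 + j40, denominator = 77 + j36.
|G(j2)| = |100 + j40| / |77 + j36| = 107.70 / 85 ≈ 1.267.
In decibels: 20·log₁₀(1.267) ≈ 2.06 dB.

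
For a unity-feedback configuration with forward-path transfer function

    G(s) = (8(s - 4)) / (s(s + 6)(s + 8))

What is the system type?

Type 1

The denominator has 1 factor of s at the origin (free integrator), so this is a Type 1 system.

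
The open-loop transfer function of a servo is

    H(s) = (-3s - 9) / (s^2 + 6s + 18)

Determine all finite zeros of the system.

s = -3

Set the numerator to zero: -3s - 9 = 0, i.e. -3·(s + 3) = 0.
So s = -3.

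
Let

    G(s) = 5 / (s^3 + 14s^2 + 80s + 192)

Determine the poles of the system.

s = -4 + 4j, -4 - 4j, -6

The poles are the roots of the denominator s^3 + 14s^2 + 80s + 192 = 0.
Trying s = -6: the polynomial evaluates to 0, so (s + 6) is a factor.
Dividing out leaves s^2 + 8s + 32 = 0.
The quadratic formula then gives s = -4 ± 4j.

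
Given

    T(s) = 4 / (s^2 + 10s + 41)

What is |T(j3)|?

|T(j3)| ≈ 0.09119

Substitute s = j3: numerator = 4, denominator = 32 + j30.
|T(j3)| = |4| / |32 + j30| = 4 / 43.863 ≈ 0.09119.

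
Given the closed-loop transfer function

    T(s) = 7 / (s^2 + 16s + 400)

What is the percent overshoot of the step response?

Comparing s^2 + 16s + 400 to s^2 + 2ζωₙs + ωₙ²: ωₙ = 20 rad/s and ζ = 16/(2·20) = 0.4.
%OS = 100·exp(−πζ/√(1−ζ²)) = 100·exp(−π·0.4/√(1−0.4²)) ≈ 25.4%.

%OS ≈ 25.4%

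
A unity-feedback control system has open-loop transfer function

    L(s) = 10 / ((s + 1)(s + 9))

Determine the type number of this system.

Type 0

The denominator has no factor of s at the origin — no free integrator — so this is a Type 0 system.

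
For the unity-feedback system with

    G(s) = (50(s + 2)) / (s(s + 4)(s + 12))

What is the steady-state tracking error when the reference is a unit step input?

G(s) has one pole at the origin.
This is a Type 1 system; for a step input the steady-state error is zero.

e_ss = 0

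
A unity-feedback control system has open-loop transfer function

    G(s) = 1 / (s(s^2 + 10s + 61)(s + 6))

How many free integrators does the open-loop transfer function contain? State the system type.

Type 1

The denominator has 1 factor of s at the origin (free integrator), so this is a Type 1 system.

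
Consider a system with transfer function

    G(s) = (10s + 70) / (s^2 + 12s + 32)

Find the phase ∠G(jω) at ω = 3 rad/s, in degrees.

∠G(j3) ≈ -34.23°

At s = j3: numerator = 70 + j30, denominator = 23 + j36.
∠G = ∠num − ∠den = 23.199° − (57.426°) = -34.23°.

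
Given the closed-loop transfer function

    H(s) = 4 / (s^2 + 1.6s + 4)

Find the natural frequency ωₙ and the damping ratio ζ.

ωₙ = 2 rad/s, ζ = 0.4

Compare the denominator to the standard form s^2 + 2ζωₙs + ωₙ².
ωₙ² = 4, so ωₙ = 2 rad/s.
2ζωₙ = 1.6, so ζ = 1.6/(2·2) = 0.4.
With ζ = 0.4 the response is underdamped.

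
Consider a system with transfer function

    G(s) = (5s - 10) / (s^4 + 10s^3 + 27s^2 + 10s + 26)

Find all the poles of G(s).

s = j, -j, -5 + j, -5 - j

The poles are the roots of the denominator s^4 + 10s^3 + 27s^2 + 10s + 26 = 0.
No real roots exist; factor into two real quadratics: (s^2 + 1)(s^2 + 10s + 26) = 0.
Each quadratic gives a conjugate pair via the quadratic formula.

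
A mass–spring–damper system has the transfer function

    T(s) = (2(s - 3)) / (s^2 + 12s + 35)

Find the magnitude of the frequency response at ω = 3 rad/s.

|T(j3)| ≈ 0.1911

Substitute s = j3: numerator = -6 + j6, denominator = 26 + j36.
|T(j3)| = |-6 + j6| / |26 + j36| = 8.4853 / 44.407 ≈ 0.1911.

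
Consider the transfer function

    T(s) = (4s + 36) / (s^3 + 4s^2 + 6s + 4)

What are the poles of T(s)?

s = -1 ± j, -2

The poles are the roots of the denominator s^3 + 4s^2 + 6s + 4 = 0.
Trying s = -2: the polynomial evaluates to 0, so (s + 2) is a factor.
Dividing out leaves s^2 + 2s + 2 = 0.
The quadratic formula then gives s = -1 ± 1j.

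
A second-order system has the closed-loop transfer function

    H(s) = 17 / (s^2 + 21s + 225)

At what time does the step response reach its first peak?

t_p ≈ 0.2933 s

Comparing s^2 + 21s + 225 to s^2 + 2ζωₙs + ωₙ²: ωₙ = 15 rad/s and ζ = 21/(2·15) = 0.7.
ζωₙ = 21/2 = 10.5, so ω_d = ωₙ√(1−ζ²) = √(ωₙ² − (ζωₙ)²) = √(225 − 10.5²) = √114.75 ≈ 10.71 rad/s.
t_p = π/ω_d = π/10.71 ≈ 0.2933 s.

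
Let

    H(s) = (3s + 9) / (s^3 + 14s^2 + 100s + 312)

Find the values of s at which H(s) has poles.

s = -4 ± 6j, -6

The poles are the roots of the denominator s^3 + 14s^2 + 100s + 312 = 0.
Trying s = -6: the polynomial evaluates to 0, so (s + 6) is a factor.
Dividing out leaves s^2 + 8s + 52 = 0.
The quadratic formula then gives s = -4 ± 6j.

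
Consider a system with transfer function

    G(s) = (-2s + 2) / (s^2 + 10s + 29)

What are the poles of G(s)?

s = -5 + 2j, -5 - 2j

The poles are the roots of the denominator s^2 + 10s + 29 = 0.
Using the quadratic formula: s = (-10 ± √(-16))/2 = -5 ± 2j.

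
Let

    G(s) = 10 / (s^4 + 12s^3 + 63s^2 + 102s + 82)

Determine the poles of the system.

s = -5 ± 4j, -1 ± j

The poles are the roots of the denominator s^4 + 12s^3 + 63s^2 + 102s + 82 = 0.
No real roots exist; factor into two real quadratics: (s^2 + 10s + 41)(s^2 + 2s + 2) = 0.
Each quadratic gives a conjugate pair via the quadratic formula.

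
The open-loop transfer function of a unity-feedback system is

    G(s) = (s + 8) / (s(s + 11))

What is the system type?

Type 1

The denominator has 1 factor of s at the origin (free integrator), so this is a Type 1 system.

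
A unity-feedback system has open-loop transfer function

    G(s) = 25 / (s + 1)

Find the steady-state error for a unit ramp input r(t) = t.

e_ss = ∞

G(s) has no poles at the origin.
This is a Type 0 system; Kv = lim_{s→0} s·G(s) = 0, so the steady-state error for a ramp input is infinite.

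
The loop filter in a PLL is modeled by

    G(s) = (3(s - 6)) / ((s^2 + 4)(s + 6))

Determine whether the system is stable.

marginally stable

The poles can be read from the denominator factors: s = 2j, -2j, -6.
Since the simple pole(s) at s = 2j, -2j lie on the jω-axis with none in the right half-plane, the system is marginally stable.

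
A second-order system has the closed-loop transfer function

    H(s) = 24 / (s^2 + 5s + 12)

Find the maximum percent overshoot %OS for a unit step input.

%OS ≈ 3.78%

Comparing s^2 + 5s + 12 to s^2 + 2ζωₙs + ωₙ²: ωₙ = √12 ≈ 3.464 rad/s and ζ = 5/(2·√12) ≈ 0.7217.
%OS = 100·exp(−πζ/√(1−ζ²)) = 100·exp(−π·0.7217/√(1−0.7217²)) ≈ 3.78%.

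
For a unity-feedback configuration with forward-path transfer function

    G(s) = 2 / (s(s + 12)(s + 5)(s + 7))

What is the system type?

Type 1

The denominator has 1 factor of s at the origin (free integrator), so this is a Type 1 system.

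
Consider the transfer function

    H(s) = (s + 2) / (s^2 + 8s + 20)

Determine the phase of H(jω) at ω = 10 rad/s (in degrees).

∠H(j10) ≈ -56.31°

At s = j10: numerator = 2 + j10, denominator = -80 + j80.
∠H = ∠num − ∠den = 78.690° − (135°) = -56.31°.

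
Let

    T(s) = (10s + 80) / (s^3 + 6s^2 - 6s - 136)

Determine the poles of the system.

The poles are the roots of the denominator s^3 + 6s^2 - 6s - 136 = 0.
Trying s = 4: the polynomial evaluates to 0, so (s - 4) is a factor.
Dividing out leaves s^2 + 10s + 34 = 0.
The quadratic formula then gives s = -5 ± 3j.

s = -5 + 3j, -5 - 3j, 4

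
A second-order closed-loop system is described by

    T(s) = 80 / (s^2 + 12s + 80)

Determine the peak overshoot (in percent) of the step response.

%OS ≈ 5.83%

Comparing s^2 + 12s + 80 to s^2 + 2ζωₙs + ωₙ²: ωₙ = √80 ≈ 8.944 rad/s and ζ = 12/(2·√80) ≈ 0.6708.
%OS = 100·exp(−πζ/√(1−ζ²)) = 100·exp(−π·0.6708/√(1−0.6708²)) ≈ 5.83%.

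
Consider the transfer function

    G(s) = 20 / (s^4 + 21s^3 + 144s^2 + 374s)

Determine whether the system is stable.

The denominator s^4 + 21s^3 + 144s^2 + 374s factors as s(s^2 + 10s + 34)(s + 11), giving poles at s = 0, -5 ± 3j, -11.
Since the simple pole(s) at s = 0 lie on the jω-axis with none in the right half-plane, the system is marginally stable.

marginally stable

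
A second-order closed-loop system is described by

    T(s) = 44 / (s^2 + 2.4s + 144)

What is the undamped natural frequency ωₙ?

ωₙ = 12 rad/s

Compare the denominator to the standard form s^2 + 2ζωₙs + ωₙ².
ωₙ² = 144, so ωₙ = 12 rad/s.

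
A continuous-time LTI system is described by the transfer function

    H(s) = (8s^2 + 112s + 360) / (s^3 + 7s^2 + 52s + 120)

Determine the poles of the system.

s = -3, -2 + 6j, -2 - 6j

The poles are the roots of the denominator s^3 + 7s^2 + 52s + 120 = 0.
Trying s = -3: the polynomial evaluates to 0, so (s + 3) is a factor.
Dividing out leaves s^2 + 4s + 40 = 0.
The quadratic formula then gives s = -2 ± 6j.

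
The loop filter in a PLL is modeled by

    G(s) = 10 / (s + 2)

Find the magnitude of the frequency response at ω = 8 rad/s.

|G(j8)| ≈ 1.213

Substitute s = j8: numerator = 10, denominator = 2 + j8.
|G(j8)| = |10| / |2 + j8| = 10 / 8.2462 ≈ 1.213.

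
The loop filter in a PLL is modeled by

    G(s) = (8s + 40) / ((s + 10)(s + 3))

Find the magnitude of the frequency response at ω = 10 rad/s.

|G(j10)| ≈ 0.6058

Substitute s = j10: numerator = 40 + j80, denominator = -70 + j130.
|G(j10)| = |40 + j80| / |-70 + j130| = 89.443 / 147.65 ≈ 0.6058.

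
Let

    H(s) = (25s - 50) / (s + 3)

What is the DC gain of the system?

Set s = 0: H(0) = (-50) / (3) = -50/3.

H(0) = -50/3 ≈ -16.67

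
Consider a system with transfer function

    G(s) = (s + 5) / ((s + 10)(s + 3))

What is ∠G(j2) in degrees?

∠G(j2) ≈ -23.20°

At s = j2: numerator = 5 + j2, denominator = 26 + j26.
∠G = ∠num − ∠den = 21.801° − (45°) = -23.20°.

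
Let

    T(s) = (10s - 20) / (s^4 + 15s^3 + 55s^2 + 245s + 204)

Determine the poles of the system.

s = -1 ± 4j, -12, -1

The poles are the roots of the denominator s^4 + 15s^3 + 55s^2 + 245s + 204 = 0.
Trying s = -12: the polynomial evaluates to 0, so (s + 12) is a factor.
Dividing out leaves s^3 + 3s^2 + 19s + 17 = 0.
This factors further as (s^2 + 2s + 17)(s + 1) = 0.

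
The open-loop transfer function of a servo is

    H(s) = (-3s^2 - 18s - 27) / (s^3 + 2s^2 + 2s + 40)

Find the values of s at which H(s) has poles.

The poles are the roots of the denominator s^3 + 2s^2 + 2s + 40 = 0.
Trying s = -4: the polynomial evaluates to 0, so (s + 4) is a factor.
Dividing out leaves s^2 - 2s + 10 = 0.
The quadratic formula then gives s = 1 ± 3j.

s = 1 ± 3j, -4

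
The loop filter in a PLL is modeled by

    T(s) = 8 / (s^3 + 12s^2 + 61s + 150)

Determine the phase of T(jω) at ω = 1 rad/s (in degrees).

At s = j1: numerator = 8, denominator = 138 + j60.
∠T = ∠num − ∠den = 0° − (23.499°) = -23.50°.

∠T(j1) ≈ -23.50°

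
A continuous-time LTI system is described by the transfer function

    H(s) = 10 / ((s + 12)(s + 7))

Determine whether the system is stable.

stable

The poles can be read from the denominator factors: s = -12, -7.
Since all poles lie strictly in the left half-plane, the system is stable.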